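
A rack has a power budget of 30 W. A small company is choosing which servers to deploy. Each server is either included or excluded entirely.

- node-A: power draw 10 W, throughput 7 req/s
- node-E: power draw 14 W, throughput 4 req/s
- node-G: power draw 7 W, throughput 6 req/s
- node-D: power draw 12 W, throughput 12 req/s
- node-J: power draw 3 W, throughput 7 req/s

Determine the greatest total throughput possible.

26

This is a 0-1 knapsack instance.
node-A + node-D + node-J: power draw 10 + 12 + 3 = 25 ≤ 30, throughput 7 + 12 + 7 = 26.
node-G + node-D + node-J: power draw 7 + 12 + 3 = 22 ≤ 30, throughput 6 + 12 + 7 = 25.
Best is node-A, node-D, and node-J with total throughput 26.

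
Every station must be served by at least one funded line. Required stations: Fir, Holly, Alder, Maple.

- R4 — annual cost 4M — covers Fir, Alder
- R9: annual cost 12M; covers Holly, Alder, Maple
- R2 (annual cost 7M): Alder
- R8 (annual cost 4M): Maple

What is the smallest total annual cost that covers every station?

The greedy cost-per-new-station heuristic would pick R4, R8, and R9 for 20, but a cheaper cover exists.
Choose R4 and R9: together they cover Fir, Holly, Alder, Maple — every station.
Total annual cost: 4 + 12 = 16.
No cover costs less than 16.

16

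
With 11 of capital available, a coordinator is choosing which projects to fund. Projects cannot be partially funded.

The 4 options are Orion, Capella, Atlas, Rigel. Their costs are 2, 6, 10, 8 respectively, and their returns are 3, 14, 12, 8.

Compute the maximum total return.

Allowing fractional choices, the relaxed optimum would be about 20.6, but projects are indivisible.
Atlas: cost 10 ≤ 11, return 12.
Orion + Capella: cost 2 + 6 = 8 ≤ 11, return 3 + 14 = 17.
Capella: cost 6 ≤ 11, return 14.
Best is Orion and Capella with total return 17.

17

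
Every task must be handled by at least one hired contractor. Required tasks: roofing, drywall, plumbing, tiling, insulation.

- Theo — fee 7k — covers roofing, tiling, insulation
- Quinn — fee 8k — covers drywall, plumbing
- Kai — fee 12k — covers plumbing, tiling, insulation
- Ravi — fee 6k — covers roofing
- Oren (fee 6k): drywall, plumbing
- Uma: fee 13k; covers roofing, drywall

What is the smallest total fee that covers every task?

13

Choose Theo and Oren: together they cover roofing, drywall, plumbing, tiling, insulation — every task.
Total fee: 7 + 6 = 13.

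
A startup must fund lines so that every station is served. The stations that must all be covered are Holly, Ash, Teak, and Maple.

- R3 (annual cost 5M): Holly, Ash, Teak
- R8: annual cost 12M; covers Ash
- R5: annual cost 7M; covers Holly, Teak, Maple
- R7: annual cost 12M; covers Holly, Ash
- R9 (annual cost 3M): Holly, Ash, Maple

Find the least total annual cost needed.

Choose R3 and R9: together they cover Holly, Ash, Teak, Maple — every station.
Total annual cost: 5 + 3 = 8.

8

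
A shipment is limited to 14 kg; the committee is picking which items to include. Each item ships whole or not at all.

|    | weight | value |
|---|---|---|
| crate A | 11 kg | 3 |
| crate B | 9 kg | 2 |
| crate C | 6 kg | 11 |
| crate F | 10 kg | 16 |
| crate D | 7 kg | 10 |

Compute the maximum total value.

Take crate C and crate D: weight 6 + 7 = 13 ≤ 14, value 11 + 10 = 21.
No other feasible combination does better.

21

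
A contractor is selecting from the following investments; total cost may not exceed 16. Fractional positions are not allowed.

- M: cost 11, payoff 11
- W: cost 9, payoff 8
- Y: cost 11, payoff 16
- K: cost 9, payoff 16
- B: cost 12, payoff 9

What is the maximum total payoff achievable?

Y: cost 11 ≤ 16, payoff 16.
K: cost 9 ≤ 16, payoff 16.
The maximum payoff is 16; one optimal choice is K.

16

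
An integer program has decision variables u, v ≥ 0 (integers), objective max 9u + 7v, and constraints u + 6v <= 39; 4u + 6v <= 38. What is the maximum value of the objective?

81

The continuous relaxation peaks at (9.5, 0) with value 85.50; rounding to a feasible lattice point costs some objective.
(u,v)=(9,0) is feasible, giving 81.
(u,v)=(8,1) is feasible, giving 79.
(u,v)=(8,0) is feasible, giving 72.
The best lattice point is (9,0), giving 81.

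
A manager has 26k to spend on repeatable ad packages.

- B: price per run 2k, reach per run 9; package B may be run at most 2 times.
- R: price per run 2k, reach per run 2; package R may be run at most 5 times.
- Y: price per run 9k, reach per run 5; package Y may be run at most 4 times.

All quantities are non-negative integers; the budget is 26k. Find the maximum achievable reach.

33

Take 2×B, 5×R, and 1×Y: price 23 ≤ 26, reach 2·9 + 5·2 + 1·5 = 33.
B has the best ratio (9/2) and is taken to its limit of 2; remaining capacity is filled optimally with the others.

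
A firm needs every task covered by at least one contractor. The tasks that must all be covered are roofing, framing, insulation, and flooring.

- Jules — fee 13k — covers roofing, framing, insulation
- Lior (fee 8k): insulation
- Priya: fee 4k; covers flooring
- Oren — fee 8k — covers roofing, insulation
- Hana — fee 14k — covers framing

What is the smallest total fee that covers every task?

Choose Jules and Priya: together they cover roofing, framing, insulation, flooring — every task.
Total fee: 13 + 4 = 17.

17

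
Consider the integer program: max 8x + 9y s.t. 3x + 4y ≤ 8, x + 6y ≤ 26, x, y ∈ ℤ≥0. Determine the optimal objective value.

18

The continuous relaxation peaks at (2.67, 0) with value 21.33; rounding to a feasible lattice point costs some objective.
(x,y)=(0,2): 3·0+4·2=8≤8, 1·0+6·2=12≤26, objective 18.
(x,y)=(1,1): 3·1+4·1=7≤8, 1·1+6·1=7≤26, objective 17.
(x,y)=(2,0): 3·2+4·0=6≤8, 1·2+6·0=2≤26, objective 16.
Maximum is 18 at (x,y)=(0,2).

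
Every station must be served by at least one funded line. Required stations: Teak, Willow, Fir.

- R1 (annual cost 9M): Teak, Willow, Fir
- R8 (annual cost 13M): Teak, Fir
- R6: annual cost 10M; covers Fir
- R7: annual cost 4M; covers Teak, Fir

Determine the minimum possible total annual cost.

This is a weighted set-cover instance.
The greedy cost-per-new-station heuristic would pick R7 and R1 for 13, but a cheaper cover exists.
R1 alone covers Teak, Willow, Fir — every station.
Total annual cost: 9.
No cover costs less than 9.

9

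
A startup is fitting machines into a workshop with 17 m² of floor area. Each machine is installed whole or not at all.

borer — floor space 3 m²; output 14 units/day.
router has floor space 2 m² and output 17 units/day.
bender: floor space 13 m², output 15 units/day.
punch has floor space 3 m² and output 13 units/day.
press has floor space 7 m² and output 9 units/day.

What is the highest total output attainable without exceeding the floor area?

Allowing fractional choices, the relaxed optimum would be about 55.3, but machines are indivisible.
borer + router + punch: floor space 3 + 2 + 3 = 8 ≤ 17, output 14 + 17 + 13 = 44.
borer + router + punch + press: floor space 3 + 2 + 3 + 7 = 15 ≤ 17, output 14 + 17 + 13 + 9 = 53.
borer + router + press: floor space 3 + 2 + 7 = 12 ≤ 17, output 14 + 17 + 9 = 40.
Best is borer, router, punch, and press with total output 53.

53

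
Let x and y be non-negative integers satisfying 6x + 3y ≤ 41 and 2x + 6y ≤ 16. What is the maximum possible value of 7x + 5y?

42

The continuous relaxation peaks at (6.6, 0.467) with value 48.53; rounding to a feasible lattice point costs some objective.
(x,y)=(6,0): 6·6+3·0=36≤41, 2·6+6·0=12≤16, objective 42.
(x,y)=(5,1): 6·5+3·1=33≤41, 2·5+6·1=16≤16, objective 40.
(x,y)=(5,0): 6·5+3·0=30≤41, 2·5+6·0=10≤16, objective 35.
The best lattice point is (6,0), giving 42.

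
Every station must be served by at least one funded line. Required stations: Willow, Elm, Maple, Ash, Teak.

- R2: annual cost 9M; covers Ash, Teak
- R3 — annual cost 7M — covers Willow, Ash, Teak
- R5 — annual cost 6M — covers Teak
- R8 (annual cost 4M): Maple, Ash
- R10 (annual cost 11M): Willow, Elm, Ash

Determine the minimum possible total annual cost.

21

The greedy cost-per-new-station heuristic would pick R8, R3, and R10 for 22, but a cheaper cover exists.
Choose R5, R8, and R10: together they cover Willow, Elm, Maple, Ash, Teak — every station.
Total annual cost: 6 + 4 + 11 = 21.
No cover costs less than 21.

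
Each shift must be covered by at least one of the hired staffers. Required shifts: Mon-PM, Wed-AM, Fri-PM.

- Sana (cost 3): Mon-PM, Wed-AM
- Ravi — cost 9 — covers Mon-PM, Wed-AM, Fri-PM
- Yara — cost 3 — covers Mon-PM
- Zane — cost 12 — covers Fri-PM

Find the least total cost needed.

The greedy cost-per-new-shift heuristic would pick Sana and Ravi for 12, but a cheaper cover exists.
Ravi alone covers Mon-PM, Wed-AM, Fri-PM — every shift.
Total cost: 9.
No cover costs less than 9.

9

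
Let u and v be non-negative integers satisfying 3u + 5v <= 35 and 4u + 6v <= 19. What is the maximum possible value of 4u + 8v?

The continuous relaxation peaks at (0, 3.17) with value 25.33; rounding to a feasible lattice point costs some objective.
(u,v)=(0,3) is feasible, giving 24.
(u,v)=(1,2) is feasible, giving 20.
(u,v)=(0,2) is feasible, giving 16.
No feasible integer point exceeds 24.

24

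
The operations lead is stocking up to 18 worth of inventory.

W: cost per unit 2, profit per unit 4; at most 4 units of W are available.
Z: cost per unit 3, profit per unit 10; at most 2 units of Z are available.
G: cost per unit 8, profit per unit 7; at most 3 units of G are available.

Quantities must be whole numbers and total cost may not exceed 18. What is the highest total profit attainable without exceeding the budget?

2×W, 2×Z, and 1×G: cost 18 ≤ 18, profit 2·4 + 2·10 + 1·7 = 35.
4×W and 2×Z: cost 14 ≤ 18, profit 4·4 + 2·10 = 36.
Best is 36.

36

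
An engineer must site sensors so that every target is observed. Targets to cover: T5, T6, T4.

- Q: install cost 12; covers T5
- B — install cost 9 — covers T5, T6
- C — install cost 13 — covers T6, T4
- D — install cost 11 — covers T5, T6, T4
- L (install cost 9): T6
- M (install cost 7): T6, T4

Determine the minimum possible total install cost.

11

D alone covers T5, T6, T4 — every target.
Total install cost: 11.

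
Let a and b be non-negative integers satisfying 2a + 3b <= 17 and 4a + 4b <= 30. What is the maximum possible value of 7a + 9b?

The continuous relaxation peaks at (5.5, 2) with value 56.50; rounding to a feasible lattice point costs some objective.
(a,b)=(4,3): 2·4+3·3=17≤17, 4·4+4·3=28≤30, objective 55.
(a,b)=(5,2): 2·5+3·2=16≤17, 4·5+4·2=28≤30, objective 53.
No feasible integer point exceeds 55.

55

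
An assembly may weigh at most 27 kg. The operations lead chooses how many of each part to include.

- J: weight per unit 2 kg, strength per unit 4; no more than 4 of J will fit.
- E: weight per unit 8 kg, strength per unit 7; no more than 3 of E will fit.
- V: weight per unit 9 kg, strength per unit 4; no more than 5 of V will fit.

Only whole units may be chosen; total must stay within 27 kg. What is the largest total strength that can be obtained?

30

4×J, 1×E, and 1×V: weight 25 ≤ 27, strength 4·4 + 1·7 + 1·4 = 27.
4×J and 2×E: weight 24 ≤ 27, strength 4·4 + 2·7 = 30.
Best is 30.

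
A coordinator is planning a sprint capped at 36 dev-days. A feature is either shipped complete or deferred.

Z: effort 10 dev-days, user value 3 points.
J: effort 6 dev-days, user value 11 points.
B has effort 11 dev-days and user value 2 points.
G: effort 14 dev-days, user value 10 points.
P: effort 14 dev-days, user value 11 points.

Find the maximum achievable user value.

32

This is an integer program with binary decision variables.
Z + J + G: effort 10 + 6 + 14 = 30 ≤ 36, user value 3 + 11 + 10 = 24.
J + G + P: effort 6 + 14 + 14 = 34 ≤ 36, user value 11 + 10 + 11 = 32.
Z + J + P: effort 10 + 6 + 14 = 30 ≤ 36, user value 3 + 11 + 11 = 25.
Best is J, G, and P with total user value 32.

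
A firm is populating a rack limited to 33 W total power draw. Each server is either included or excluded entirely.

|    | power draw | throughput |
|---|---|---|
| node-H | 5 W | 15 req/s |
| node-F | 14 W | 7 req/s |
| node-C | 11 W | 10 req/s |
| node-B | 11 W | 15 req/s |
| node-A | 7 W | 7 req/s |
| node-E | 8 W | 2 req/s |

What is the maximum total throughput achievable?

node-H + node-B + node-A + node-E: power draw 5 + 11 + 7 + 8 = 31 ≤ 33, throughput 15 + 15 + 7 + 2 = 39.
node-H + node-C + node-B: power draw 5 + 11 + 11 = 27 ≤ 33, throughput 15 + 10 + 15 = 40.
Best is node-H, node-C, and node-B with total throughput 40.

40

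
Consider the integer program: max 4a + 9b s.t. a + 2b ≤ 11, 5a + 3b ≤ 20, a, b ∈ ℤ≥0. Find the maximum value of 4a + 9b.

49

(a,b)=(1,5) is feasible, giving 49.
(a,b)=(0,5) is feasible, giving 45.
(a,b)=(1,4) is feasible, giving 40.
Maximum is 49 at (a,b)=(1,5).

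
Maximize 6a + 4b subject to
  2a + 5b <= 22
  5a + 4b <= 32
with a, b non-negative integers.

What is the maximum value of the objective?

The continuous relaxation peaks at (6.4, 0) with value 38.40; rounding to a feasible lattice point costs some objective.
(a,b)=(6,0): 2·6+5·0=12≤22, 5·6+4·0=30≤32, objective 36.
(a,b)=(5,1): 2·5+5·1=15≤22, 5·5+4·1=29≤32, objective 34.
(a,b)=(5,0): 2·5+5·0=10≤22, 5·5+4·0=25≤32, objective 30.
No feasible integer point exceeds 36.

36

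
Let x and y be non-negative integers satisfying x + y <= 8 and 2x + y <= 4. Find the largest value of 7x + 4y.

16

(x,y)=(0,4): 1·0+1·4=4≤8, 2·0+1·4=4≤4, objective 16.
(x,y)=(0,3): 1·0+1·3=3≤8, 2·0+1·3=3≤4, objective 12.
The best lattice point is (0,4), giving 16.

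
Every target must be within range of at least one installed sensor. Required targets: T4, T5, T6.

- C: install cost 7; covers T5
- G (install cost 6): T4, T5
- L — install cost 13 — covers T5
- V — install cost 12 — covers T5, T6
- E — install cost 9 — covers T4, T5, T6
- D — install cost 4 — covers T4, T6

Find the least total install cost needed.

This is an integer covering problem.
E alone covers T4, T5, T6 — every target.
Total install cost: 9.

9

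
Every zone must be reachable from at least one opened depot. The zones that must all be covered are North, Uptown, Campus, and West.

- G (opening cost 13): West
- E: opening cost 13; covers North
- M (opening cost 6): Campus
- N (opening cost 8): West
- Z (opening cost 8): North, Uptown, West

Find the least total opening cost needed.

This is an integer covering problem.
Choose M and Z: together they cover North, Uptown, Campus, West — every zone.
Total opening cost: 6 + 8 = 14.

14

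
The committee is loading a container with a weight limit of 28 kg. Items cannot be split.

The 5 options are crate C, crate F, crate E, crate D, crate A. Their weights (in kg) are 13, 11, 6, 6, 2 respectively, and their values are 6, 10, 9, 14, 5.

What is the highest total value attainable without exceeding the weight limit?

This is an integer program with binary decision variables.
Take crate F, crate E, crate D, and crate A: weight 11 + 6 + 6 + 2 = 25 ≤ 28, value 10 + 9 + 14 + 5 = 38.
No other feasible combination does better.

38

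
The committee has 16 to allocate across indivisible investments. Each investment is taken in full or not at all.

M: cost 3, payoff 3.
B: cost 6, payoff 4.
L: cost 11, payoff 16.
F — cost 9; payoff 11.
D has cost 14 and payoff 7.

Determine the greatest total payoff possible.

M + L: cost 3 + 11 = 14 ≤ 16, payoff 3 + 16 = 19.
L: cost 11 ≤ 16, payoff 16.
Best is M and L with total payoff 19.

19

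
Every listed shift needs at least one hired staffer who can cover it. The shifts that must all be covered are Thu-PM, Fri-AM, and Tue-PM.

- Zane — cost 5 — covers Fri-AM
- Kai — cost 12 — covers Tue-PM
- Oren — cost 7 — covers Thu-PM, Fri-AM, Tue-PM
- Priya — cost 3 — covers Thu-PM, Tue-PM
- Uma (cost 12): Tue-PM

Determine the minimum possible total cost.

7

This is an integer covering problem.
The greedy cost-per-new-shift heuristic would pick Priya and Zane for 8, but a cheaper cover exists.
Oren alone covers Thu-PM, Fri-AM, Tue-PM — every shift.
Total cost: 7.
No cover costs less than 7.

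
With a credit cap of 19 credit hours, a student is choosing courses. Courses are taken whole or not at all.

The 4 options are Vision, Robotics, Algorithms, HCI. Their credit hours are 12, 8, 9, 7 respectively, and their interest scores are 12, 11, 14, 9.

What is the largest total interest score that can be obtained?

This is an integer program with binary decision variables.
Take Robotics and Algorithms: credit hours 8 + 9 = 17 ≤ 19, interest score 11 + 14 = 25.
No other feasible combination does better.

25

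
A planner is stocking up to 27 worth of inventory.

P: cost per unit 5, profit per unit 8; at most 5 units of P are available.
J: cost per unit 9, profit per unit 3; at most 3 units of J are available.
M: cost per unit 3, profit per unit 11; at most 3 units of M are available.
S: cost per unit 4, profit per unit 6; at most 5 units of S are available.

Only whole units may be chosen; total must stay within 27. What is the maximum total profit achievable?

61

1×P, 3×M, and 3×S: cost 26 ≤ 27, profit 1·8 + 3·11 + 3·6 = 59.
2×P, 3×M, and 2×S: cost 27 ≤ 27, profit 2·8 + 3·11 + 2·6 = 61.
Best is 61.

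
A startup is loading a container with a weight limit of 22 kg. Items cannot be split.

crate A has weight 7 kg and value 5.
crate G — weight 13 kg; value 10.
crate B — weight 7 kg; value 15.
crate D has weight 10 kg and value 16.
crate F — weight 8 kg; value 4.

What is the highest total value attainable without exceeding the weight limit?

31

Allowing fractional choices, the relaxed optimum would be about 34.8, but items are indivisible.
crate A + crate B + crate F: weight 7 + 7 + 8 = 22 ≤ 22, value 5 + 15 + 4 = 24.
crate G + crate B: weight 13 + 7 = 20 ≤ 22, value 10 + 15 = 25.
crate B + crate D: weight 7 + 10 = 17 ≤ 22, value 15 + 16 = 31.
Best is crate B and crate D with total value 31.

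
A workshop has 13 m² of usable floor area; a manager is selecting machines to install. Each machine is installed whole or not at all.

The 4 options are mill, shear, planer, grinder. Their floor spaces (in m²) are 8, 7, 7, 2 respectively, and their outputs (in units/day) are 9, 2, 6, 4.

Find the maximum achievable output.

13

Take mill and grinder: floor space 8 + 2 = 10 ≤ 13, output 9 + 4 = 13.
No other feasible combination does better.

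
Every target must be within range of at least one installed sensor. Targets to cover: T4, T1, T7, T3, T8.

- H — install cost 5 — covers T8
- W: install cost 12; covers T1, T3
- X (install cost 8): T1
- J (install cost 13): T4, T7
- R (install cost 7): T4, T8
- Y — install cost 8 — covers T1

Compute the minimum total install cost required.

30

This is an integer covering problem.
The greedy cost-per-new-target heuristic would pick R, W, and J for 32, but a cheaper cover exists.
Choose H, W, and J: together they cover T4, T1, T7, T3, T8 — every target.
Total install cost: 5 + 12 + 13 = 30.
No cover costs less than 30.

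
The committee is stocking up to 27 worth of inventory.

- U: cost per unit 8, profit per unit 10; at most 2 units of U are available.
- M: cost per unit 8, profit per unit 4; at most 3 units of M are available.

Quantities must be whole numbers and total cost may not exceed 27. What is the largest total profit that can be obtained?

2×U and 1×M: cost 24 ≤ 27, profit 2·10 + 1·4 = 24.
2×U: cost 16 ≤ 27, profit 2·10 = 20.
Best is 24.

24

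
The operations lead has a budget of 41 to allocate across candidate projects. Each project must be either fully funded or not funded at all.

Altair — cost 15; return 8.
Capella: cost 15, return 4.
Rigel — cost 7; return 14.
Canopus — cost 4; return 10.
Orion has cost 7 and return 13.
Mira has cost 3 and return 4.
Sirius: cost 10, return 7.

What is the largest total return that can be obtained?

Allowing fractional choices, the relaxed optimum would be about 53.3, but projects are indivisible.
Altair + Rigel + Canopus + Orion: cost 15 + 7 + 4 + 7 = 33 ≤ 41, return 8 + 14 + 10 + 13 = 45.
Altair + Rigel + Canopus + Orion + Mira: cost 15 + 7 + 4 + 7 + 3 = 36 ≤ 41, return 8 + 14 + 10 + 13 + 4 = 49.
Rigel + Canopus + Orion + Mira + Sirius: cost 7 + 4 + 7 + 3 + 10 = 31 ≤ 41, return 14 + 10 + 13 + 4 + 7 = 48.
Best is Altair, Rigel, Canopus, Orion, and Mira with total return 49.

49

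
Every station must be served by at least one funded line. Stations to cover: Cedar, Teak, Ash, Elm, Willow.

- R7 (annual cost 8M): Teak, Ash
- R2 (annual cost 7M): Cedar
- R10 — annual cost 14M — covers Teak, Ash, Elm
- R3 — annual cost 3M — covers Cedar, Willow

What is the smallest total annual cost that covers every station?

17

The greedy cost-per-new-station heuristic would pick R3, R7, and R10 for 25, but a cheaper cover exists.
Choose R10 and R3: together they cover Cedar, Teak, Ash, Elm, Willow — every station.
Total annual cost: 14 + 3 = 17.
No cover costs less than 17.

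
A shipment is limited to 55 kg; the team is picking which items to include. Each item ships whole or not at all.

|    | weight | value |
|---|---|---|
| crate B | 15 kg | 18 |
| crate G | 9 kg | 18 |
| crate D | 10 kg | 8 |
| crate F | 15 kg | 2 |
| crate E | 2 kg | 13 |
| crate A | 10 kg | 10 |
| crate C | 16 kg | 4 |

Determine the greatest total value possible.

This is an integer program with binary decision variables.
crate B + crate G + crate E + crate A + crate C: weight 15 + 9 + 2 + 10 + 16 = 52 ≤ 55, value 18 + 18 + 13 + 10 + 4 = 63.
crate B + crate G + crate D + crate E + crate A: weight 15 + 9 + 10 + 2 + 10 = 46 ≤ 55, value 18 + 18 + 8 + 13 + 10 = 67.
crate B + crate G + crate F + crate E + crate A: weight 15 + 9 + 15 + 2 + 10 = 51 ≤ 55, value 18 + 18 + 2 + 13 + 10 = 61.
Best is crate B, crate G, crate D, crate E, and crate A with total value 67.

67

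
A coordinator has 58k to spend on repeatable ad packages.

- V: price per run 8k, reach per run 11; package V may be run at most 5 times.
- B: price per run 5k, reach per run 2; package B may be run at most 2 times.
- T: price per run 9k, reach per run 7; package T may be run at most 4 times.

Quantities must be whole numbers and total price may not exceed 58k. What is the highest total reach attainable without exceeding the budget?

69

5×V and 2×T: price 58 ≤ 58, reach 5·11 + 2·7 = 69.
5×V, 1×B, and 1×T: price 54 ≤ 58, reach 5·11 + 1·2 + 1·7 = 64.
Best is 69.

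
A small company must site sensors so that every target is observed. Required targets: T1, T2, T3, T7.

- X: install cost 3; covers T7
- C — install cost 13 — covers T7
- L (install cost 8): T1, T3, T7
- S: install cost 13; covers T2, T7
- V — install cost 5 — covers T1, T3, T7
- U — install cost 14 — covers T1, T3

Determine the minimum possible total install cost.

18

Choose S and V: together they cover T1, T2, T3, T7 — every target.
Total install cost: 13 + 5 = 18.
No cover costs less than 18.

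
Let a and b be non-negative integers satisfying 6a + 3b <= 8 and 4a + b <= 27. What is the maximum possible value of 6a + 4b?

Relaxing integrality, the LP optimum is 10.67 at (a,b) = (0, 2.67), which is not an integer point.
(a,b)=(0,2): 6·0+3·2=6≤8, 4·0+1·2=2≤27, objective 8.
(a,b)=(0,1): 6·0+3·1=3≤8, 4·0+1·1=1≤27, objective 4.
The best lattice point is (0,2), giving 8.

8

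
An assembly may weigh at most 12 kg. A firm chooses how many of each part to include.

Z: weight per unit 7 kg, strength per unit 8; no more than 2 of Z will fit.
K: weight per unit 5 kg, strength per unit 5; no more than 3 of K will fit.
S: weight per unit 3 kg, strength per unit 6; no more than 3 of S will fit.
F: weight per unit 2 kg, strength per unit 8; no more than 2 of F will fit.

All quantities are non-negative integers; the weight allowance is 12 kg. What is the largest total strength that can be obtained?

28

F has the best ratio (8/2); taking only F gives at most 2×8 = 16 (stopped by the supply cap of 2).
Mixing does better — 2×S and 2×F: weight 10 ≤ 12, strength 2·6 + 2·8 = 28.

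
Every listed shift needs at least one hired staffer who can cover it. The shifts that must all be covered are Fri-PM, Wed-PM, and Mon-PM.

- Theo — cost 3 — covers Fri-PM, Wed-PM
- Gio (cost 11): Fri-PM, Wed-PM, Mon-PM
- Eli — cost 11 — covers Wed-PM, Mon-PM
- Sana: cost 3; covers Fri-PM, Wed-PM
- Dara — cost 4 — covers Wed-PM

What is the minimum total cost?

Gio alone covers Fri-PM, Wed-PM, Mon-PM — every shift.
Total cost: 11.

11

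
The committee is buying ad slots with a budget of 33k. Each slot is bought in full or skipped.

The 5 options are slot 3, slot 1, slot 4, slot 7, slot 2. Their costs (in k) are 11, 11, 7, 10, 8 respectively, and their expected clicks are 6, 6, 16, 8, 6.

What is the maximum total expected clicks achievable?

30

Treat it as a binary knapsack problem.
Allowing fractional choices, the relaxed optimum would be about 34.4, but ad slots are indivisible.
slot 1 + slot 4 + slot 7: cost 11 + 7 + 10 = 28 ≤ 33, expected clicks 6 + 16 + 8 = 30.
slot 3 + slot 4 + slot 7: cost 11 + 7 + 10 = 28 ≤ 33, expected clicks 6 + 16 + 8 = 30.
slot 4 + slot 7 + slot 2: cost 7 + 10 + 8 = 25 ≤ 33, expected clicks 16 + 8 + 6 = 30.
The maximum expected clicks is 30; one optimal choice is slot 4, slot 7, and slot 2.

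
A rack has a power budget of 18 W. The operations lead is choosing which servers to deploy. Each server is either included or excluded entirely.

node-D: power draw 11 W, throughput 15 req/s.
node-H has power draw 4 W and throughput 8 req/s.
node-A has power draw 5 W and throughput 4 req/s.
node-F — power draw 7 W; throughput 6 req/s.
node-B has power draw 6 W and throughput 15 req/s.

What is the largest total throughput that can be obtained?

Allowing fractional choices, the relaxed optimum would be about 33.9, but servers are indivisible.
node-D + node-B: power draw 11 + 6 = 17 ≤ 18, throughput 15 + 15 = 30.
node-H + node-F + node-B: power draw 4 + 7 + 6 = 17 ≤ 18, throughput 8 + 6 + 15 = 29.
Best is node-D and node-B with total throughput 30.

30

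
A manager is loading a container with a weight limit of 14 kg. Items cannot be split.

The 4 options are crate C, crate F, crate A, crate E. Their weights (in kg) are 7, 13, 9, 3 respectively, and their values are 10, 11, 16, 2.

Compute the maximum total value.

crate C + crate E: weight 7 + 3 = 10 ≤ 14, value 10 + 2 = 12.
crate A + crate E: weight 9 + 3 = 12 ≤ 14, value 16 + 2 = 18.
crate A: weight 9 ≤ 14, value 16.
Best is crate A and crate E with total value 18.

18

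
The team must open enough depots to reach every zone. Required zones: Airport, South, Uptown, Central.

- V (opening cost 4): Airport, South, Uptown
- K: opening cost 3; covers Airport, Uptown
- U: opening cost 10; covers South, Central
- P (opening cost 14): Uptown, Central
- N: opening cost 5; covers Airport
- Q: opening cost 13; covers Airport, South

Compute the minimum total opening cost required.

13

The greedy cost-per-new-zone heuristic would pick V and U for 14, but a cheaper cover exists.
Choose K and U: together they cover Airport, South, Uptown, Central — every zone.
Total opening cost: 3 + 10 = 13.
No cover costs less than 13.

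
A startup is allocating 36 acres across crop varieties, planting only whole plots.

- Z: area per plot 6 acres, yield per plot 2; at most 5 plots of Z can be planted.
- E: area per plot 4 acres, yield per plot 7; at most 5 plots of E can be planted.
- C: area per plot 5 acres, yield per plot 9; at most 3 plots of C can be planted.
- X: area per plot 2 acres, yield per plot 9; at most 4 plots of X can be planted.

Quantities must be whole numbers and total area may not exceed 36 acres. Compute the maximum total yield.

84

3×E, 3×C, and 4×X: area 35 ≤ 36, yield 3·7 + 3·9 + 4·9 = 84.
4×E, 2×C, and 4×X: area 34 ≤ 36, yield 4·7 + 2·9 + 4·9 = 82.
Best is 84.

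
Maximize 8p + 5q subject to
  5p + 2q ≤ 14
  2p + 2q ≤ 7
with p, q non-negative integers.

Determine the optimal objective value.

21

(p,q)=(2,1): 5·2+2·1=12≤14, 2·2+2·1=6≤7, objective 21.
(p,q)=(1,2): 5·1+2·2=9≤14, 2·1+2·2=6≤7, objective 18.
Maximum is 21 at (p,q)=(2,1).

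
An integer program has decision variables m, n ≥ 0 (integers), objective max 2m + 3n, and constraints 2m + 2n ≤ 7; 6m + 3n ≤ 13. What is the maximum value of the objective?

9

The continuous relaxation peaks at (0, 3.5) with value 10.50; rounding to a feasible lattice point costs some objective.
(m,n)=(0,3): 2·0+2·3=6≤7, 6·0+3·3=9≤13, objective 9.
(m,n)=(1,2): 2·1+2·2=6≤7, 6·1+3·2=12≤13, objective 8.
(m,n)=(0,2): 2·0+2·2=4≤7, 6·0+3·2=6≤13, objective 6.
Maximum is 9 at (m,n)=(0,3).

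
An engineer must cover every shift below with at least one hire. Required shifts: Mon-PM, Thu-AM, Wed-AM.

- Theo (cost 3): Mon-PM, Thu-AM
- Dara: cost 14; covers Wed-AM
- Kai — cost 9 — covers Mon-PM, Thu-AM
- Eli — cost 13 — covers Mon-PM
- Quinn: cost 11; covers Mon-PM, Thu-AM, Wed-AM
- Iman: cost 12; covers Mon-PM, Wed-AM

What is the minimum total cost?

11

The greedy cost-per-new-shift heuristic would pick Theo and Quinn for 14, but a cheaper cover exists.
Quinn alone covers Mon-PM, Thu-AM, Wed-AM — every shift.
Total cost: 11.
No cover costs less than 11.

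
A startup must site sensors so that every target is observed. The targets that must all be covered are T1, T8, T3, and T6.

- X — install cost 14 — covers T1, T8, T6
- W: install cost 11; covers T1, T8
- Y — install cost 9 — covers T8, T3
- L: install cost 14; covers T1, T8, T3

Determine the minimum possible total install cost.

Choose X and Y: together they cover T1, T8, T3, T6 — every target.
Total install cost: 14 + 9 = 23.
No cover costs less than 23.

23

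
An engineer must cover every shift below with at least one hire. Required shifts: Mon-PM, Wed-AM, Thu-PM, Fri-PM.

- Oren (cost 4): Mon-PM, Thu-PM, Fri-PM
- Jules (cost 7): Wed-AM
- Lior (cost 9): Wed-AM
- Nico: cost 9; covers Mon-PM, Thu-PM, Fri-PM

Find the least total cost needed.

This is a weighted set-cover instance.
Choose Oren and Jules: together they cover Mon-PM, Wed-AM, Thu-PM, Fri-PM — every shift.
Total cost: 4 + 7 = 11.
No cover costs less than 11.

11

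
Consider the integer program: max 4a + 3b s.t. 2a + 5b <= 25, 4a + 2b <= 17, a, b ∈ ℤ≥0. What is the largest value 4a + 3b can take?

20

The continuous relaxation peaks at (2.19, 4.12) with value 21.12; rounding to a feasible lattice point costs some objective.
(a,b)=(2,4) is feasible, giving 20.
(a,b)=(2,3) is feasible, giving 17.
(a,b)=(1,4) is feasible, giving 16.
No feasible integer point exceeds 20.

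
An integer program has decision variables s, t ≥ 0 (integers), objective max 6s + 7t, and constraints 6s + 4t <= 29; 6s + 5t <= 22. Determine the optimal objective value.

The continuous relaxation peaks at (0, 4.4) with value 30.80; rounding to a feasible lattice point costs some objective.
(s,t)=(0,4): 6·0+4·4=16≤29, 6·0+5·4=20≤22, objective 28.
(s,t)=(1,3): 6·1+4·3=18≤29, 6·1+5·3=21≤22, objective 27.
(s,t)=(0,3): 6·0+4·3=12≤29, 6·0+5·3=15≤22, objective 21.
No feasible integer point exceeds 28.

28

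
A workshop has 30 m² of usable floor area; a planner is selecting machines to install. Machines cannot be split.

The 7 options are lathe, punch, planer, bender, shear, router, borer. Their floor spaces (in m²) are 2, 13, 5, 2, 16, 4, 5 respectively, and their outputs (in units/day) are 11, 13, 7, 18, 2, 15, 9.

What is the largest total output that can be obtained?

66

Allowing fractional choices, the relaxed optimum would be about 72.0, but machines are indivisible.
lathe + punch + bender + router + borer: floor space 2 + 13 + 2 + 4 + 5 = 26 ≤ 30, output 11 + 13 + 18 + 15 + 9 = 66.
punch + planer + bender + router + borer: floor space 13 + 5 + 2 + 4 + 5 = 29 ≤ 30, output 13 + 7 + 18 + 15 + 9 = 62.
lathe + punch + planer + bender + router: floor space 2 + 13 + 5 + 2 + 4 = 26 ≤ 30, output 11 + 13 + 7 + 18 + 15 = 64.
Best is lathe, punch, bender, router, and borer with total output 66.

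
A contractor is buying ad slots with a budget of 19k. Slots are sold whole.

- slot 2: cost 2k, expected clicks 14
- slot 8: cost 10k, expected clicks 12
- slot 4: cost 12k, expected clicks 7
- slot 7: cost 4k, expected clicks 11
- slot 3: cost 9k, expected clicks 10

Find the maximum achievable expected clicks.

This is an integer program with binary decision variables.
Take slot 2, slot 8, and slot 7: cost 2 + 10 + 4 = 16 ≤ 19, expected clicks 14 + 12 + 11 = 37.
No other feasible combination does better.

37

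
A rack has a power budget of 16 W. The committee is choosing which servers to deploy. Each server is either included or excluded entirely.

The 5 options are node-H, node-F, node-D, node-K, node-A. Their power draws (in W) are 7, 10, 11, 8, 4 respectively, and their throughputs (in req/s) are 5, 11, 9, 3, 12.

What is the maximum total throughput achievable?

Allowing fractional choices, the relaxed optimum would be about 24.6, but servers are indivisible.
node-H + node-A: power draw 7 + 4 = 11 ≤ 16, throughput 5 + 12 = 17.
node-D + node-A: power draw 11 + 4 = 15 ≤ 16, throughput 9 + 12 = 21.
node-F + node-A: power draw 10 + 4 = 14 ≤ 16, throughput 11 + 12 = 23.
Best is node-F and node-A with total throughput 23.

23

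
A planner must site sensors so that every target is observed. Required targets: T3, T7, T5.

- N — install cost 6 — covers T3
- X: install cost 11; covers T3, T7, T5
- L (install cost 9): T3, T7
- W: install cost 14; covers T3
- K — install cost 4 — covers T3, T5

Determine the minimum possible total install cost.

X alone covers T3, T7, T5 — every target.
Total install cost: 11.

11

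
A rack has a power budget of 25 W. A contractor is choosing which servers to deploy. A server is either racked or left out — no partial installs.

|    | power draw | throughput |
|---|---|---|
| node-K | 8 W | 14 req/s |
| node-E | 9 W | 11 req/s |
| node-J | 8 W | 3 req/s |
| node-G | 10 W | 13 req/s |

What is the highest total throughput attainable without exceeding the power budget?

Allowing fractional choices, the relaxed optimum would be about 35.6, but servers are indivisible.
node-K + node-G: power draw 8 + 10 = 18 ≤ 25, throughput 14 + 13 = 27.
node-K + node-E + node-J: power draw 8 + 9 + 8 = 25 ≤ 25, throughput 14 + 11 + 3 = 28.
node-K + node-E: power draw 8 + 9 = 17 ≤ 25, throughput 14 + 11 = 25.
Best is node-K, node-E, and node-J with total throughput 28.

28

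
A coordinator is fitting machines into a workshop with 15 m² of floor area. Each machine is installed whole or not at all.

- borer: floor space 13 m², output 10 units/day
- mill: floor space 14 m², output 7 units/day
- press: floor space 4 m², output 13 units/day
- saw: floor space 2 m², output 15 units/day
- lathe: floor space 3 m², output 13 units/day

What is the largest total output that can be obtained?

This is a 0-1 knapsack instance.
Allowing fractional choices, the relaxed optimum would be about 45.6, but machines are indivisible.
saw + lathe: floor space 2 + 3 = 5 ≤ 15, output 15 + 13 = 28.
press + saw + lathe: floor space 4 + 2 + 3 = 9 ≤ 15, output 13 + 15 + 13 = 41.
Best is press, saw, and lathe with total output 41.

41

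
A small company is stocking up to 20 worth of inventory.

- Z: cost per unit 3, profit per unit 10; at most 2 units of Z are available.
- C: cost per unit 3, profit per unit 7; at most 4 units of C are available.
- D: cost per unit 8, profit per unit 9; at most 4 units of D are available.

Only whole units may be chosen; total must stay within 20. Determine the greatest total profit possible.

Z has the best ratio (10/3); taking only Z gives at most 2×10 = 20 (stopped by the supply cap of 2).
Mixing does better — 2×Z and 4×C: cost 18 ≤ 20, profit 2·10 + 4·7 = 48.

48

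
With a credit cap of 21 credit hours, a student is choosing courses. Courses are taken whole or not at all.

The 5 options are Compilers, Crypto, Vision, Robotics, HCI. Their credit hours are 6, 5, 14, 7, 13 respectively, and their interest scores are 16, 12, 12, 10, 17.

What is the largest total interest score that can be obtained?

38

Take Compilers, Crypto, and Robotics: credit hours 6 + 5 + 7 = 18 ≤ 21, interest score 16 + 12 + 10 = 38.
No other feasible combination does better.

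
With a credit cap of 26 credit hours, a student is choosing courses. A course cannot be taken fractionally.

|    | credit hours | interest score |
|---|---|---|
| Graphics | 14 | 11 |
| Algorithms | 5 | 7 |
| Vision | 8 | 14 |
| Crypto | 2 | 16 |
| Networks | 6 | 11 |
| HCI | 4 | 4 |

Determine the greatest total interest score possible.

Algorithms + Vision + Crypto + Networks: credit hours 5 + 8 + 2 + 6 = 21 ≤ 26, interest score 7 + 14 + 16 + 11 = 48.
Vision + Crypto + Networks + HCI: credit hours 8 + 2 + 6 + 4 = 20 ≤ 26, interest score 14 + 16 + 11 + 4 = 45.
Algorithms + Vision + Crypto + Networks + HCI: credit hours 5 + 8 + 2 + 6 + 4 = 25 ≤ 26, interest score 7 + 14 + 16 + 11 + 4 = 52.
Best is Algorithms, Vision, Crypto, Networks, and HCI with total interest score 52.

52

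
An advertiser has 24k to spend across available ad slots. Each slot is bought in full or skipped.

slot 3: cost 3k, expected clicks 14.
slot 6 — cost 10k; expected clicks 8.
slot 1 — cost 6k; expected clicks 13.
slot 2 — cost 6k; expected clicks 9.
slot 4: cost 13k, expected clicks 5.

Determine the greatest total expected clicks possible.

36

This is a 0-1 knapsack instance.
Allowing fractional choices, the relaxed optimum would be about 43.2, but ad slots are indivisible.
slot 3 + slot 1 + slot 4: cost 3 + 6 + 13 = 22 ≤ 24, expected clicks 14 + 13 + 5 = 32.
slot 3 + slot 6 + slot 1: cost 3 + 10 + 6 = 19 ≤ 24, expected clicks 14 + 8 + 13 = 35.
slot 3 + slot 1 + slot 2: cost 3 + 6 + 6 = 15 ≤ 24, expected clicks 14 + 13 + 9 = 36.
Best is slot 3, slot 1, and slot 2 with total expected clicks 36.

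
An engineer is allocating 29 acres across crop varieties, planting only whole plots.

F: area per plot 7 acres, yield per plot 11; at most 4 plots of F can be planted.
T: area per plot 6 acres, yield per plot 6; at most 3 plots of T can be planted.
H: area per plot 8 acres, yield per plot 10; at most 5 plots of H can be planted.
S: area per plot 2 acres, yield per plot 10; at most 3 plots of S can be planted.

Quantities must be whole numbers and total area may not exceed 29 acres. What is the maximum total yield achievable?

63

S has the best ratio (10/2); taking only S gives at most 3×10 = 30 (stopped by the supply cap of 3).
Mixing does better — 3×F and 3×S: area 27 ≤ 29, yield 3·11 + 3·10 = 63.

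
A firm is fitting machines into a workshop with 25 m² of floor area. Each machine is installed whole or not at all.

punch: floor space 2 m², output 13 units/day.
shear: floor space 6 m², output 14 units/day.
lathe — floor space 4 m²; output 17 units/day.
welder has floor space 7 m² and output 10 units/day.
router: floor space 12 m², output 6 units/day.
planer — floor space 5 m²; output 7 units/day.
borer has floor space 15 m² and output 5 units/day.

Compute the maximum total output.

punch + shear + lathe + welder: floor space 2 + 6 + 4 + 7 = 19 ≤ 25, output 13 + 14 + 17 + 10 = 54.
punch + shear + lathe + welder + planer: floor space 2 + 6 + 4 + 7 + 5 = 24 ≤ 25, output 13 + 14 + 17 + 10 + 7 = 61.
Best is punch, shear, lathe, welder, and planer with total output 61.

61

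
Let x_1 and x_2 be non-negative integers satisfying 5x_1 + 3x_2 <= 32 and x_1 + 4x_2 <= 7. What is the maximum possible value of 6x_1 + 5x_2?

The continuous relaxation peaks at (6.29, 0.176) with value 38.65; rounding to a feasible lattice point costs some objective.
(x_1,x_2)=(6,0): 5·6+3·0=30≤32, 1·6+4·0=6≤7, objective 36.
(x_1,x_2)=(5,0): 5·5+3·0=25≤32, 1·5+4·0=5≤7, objective 30.
The best lattice point is (6,0), giving 36.

36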